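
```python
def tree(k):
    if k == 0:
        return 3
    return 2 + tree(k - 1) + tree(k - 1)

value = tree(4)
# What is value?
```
Call trace (a repeated sub-call is expanded the first time; later identical calls just restate its return value):
tree(k=4)
  tree(k=3)
    tree(k=2)
      tree(k=1)
        tree(k=0)
        -> return 3
        tree(k=0)
        -> return 3
      -> return 8
      tree(k=1) -> return 8  (same call as traced above)
    -> return 18
    tree(k=2) -> return 18  (same call as traced above)
  -> return 38
  tree(k=3) -> return 38  (same call as traced above)
-> return 78

Final answer: 78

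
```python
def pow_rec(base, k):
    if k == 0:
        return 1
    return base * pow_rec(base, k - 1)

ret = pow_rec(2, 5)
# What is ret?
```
Call trace:
pow_rec(base=2, k=5)
  pow_rec(base=2, k=4)
    pow_rec(base=2, k=3)
      pow_rec(base=2, k=2)
        pow_rec(base=2, k=1)
          pow_rec(base=2, k=0)
          -> return 1
        -> return 2
      -> return 4
    -> return 8
  -> return 16
-> return 32

Final answer: 32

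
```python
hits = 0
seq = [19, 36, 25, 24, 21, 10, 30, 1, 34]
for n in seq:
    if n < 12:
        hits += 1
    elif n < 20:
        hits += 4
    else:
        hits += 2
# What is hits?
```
Trace:
  hits=0
  hits=4, n=19
  hits=6, n=36
  hits=8, n=25
  hits=10, n=24
  hits=12, n=21
  hits=13, n=10
  hits=15, n=30
  hits=16, n=1
  hits=18, n=34

Final answer: 18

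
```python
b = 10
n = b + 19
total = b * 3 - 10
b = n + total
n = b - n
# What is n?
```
Trace:
  b=10
  b=10, n=29
  b=10, n=29, total=20
  b=49, n=29, total=20
  b=49, n=20, total=20

Final answer: 20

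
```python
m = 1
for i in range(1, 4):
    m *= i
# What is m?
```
Trace:
  m=1
  m=1, i=1
  m=2, i=2
  m=6, i=3

Final answer: 6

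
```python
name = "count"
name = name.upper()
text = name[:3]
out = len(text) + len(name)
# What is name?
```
Trace:
  name='count'
  name='COUNT'
  name='COUNT', text='COU'
  name='COUNT', text='COU', out=8

Final answer: 'COUNT'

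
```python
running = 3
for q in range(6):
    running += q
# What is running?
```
Trace:
  running=3
  running=3, q=0
  running=4, q=1
  running=6, q=2
  running=9, q=3
  running=13, q=4
  running=18, q=5

Final answer: 18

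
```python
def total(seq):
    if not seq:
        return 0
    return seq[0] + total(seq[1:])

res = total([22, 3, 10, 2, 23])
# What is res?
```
Call trace:
total(seq=[22, 3, 10, 2, 23])
  total(seq=[3, 10, 2, 23])
    total(seq=[10, 2, 23])
      total(seq=[2, 23])
        total(seq=[23])
          total(seq=[])
          -> return 0
        -> return 23
      -> return 25
    -> return 35
  -> return 38
-> return 60

Final answer: 60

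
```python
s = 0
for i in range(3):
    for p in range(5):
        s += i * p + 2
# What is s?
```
Trace:
  s=0
  s=2, i=0, p=0
  s=4, i=0, p=1
  s=6, i=0, p=2
  s=8, i=0, p=3
  s=10, i=0, p=4
  s=12, i=1, p=0
  s=15, i=1, p=1
  s=19, i=1, p=2
  s=24, i=1, p=3
  s=30, i=1, p=4
  s=32, i=2, p=0
  s=36, i=2, p=1
  s=42, i=2, p=2
  s=50, i=2, p=3
  s=60, i=2, p=4

Final answer: 60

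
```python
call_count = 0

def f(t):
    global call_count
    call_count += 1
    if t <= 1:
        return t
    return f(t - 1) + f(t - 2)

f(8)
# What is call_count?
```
Call trace (a repeated sub-call is expanded the first time; later identical calls just restate its return value):
f(t=8)
  f(t=7)
    f(t=6)
      f(t=5)
        f(t=4)
          f(t=3)
            f(t=2)
              f(t=1)
              -> return 1
              f(t=0)
              -> return 0
            -> return 1
            f(t=1)
            -> return 1
          -> return 2
          f(t=2) -> return 1  (same call as traced above)
        -> return 3
        f(t=3) -> return 2  (same call as traced above)
      -> return 5
      f(t=4) -> return 3  (same call as traced above)
    -> return 8
    f(t=5) -> return 5  (same call as traced above)
  -> return 13
  f(t=6) -> return 8  (same call as traced above)
-> return 21

call_count is incremented once per call, so count the calls in each subtree. Let C(t) = number of calls made by f(t).
C(0) = C(1) = 1 (base case, no recursion); C(t) = 1 + C(t - 1) + C(t - 2) otherwise.
C(2) = 1 + C(1) + C(0) = 1 + 1 + 1 = 3
C(3) = 1 + C(2) + C(1) = 1 + 3 + 1 = 5
C(4) = 1 + C(3) + C(2) = 1 + 5 + 3 = 9
C(5) = 1 + C(4) + C(3) = 1 + 9 + 5 = 15
C(6) = 1 + C(5) + C(4) = 1 + 15 + 9 = 25
C(7) = 1 + C(6) + C(5) = 1 + 25 + 15 = 41
C(8) = 1 + C(7) + C(6) = 1 + 41 + 25 = 67
call_count = C(8) = 67

Final answer: 67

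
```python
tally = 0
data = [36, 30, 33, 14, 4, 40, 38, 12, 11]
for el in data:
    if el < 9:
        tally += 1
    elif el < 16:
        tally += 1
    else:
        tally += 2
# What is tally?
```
Trace:
  tally=0
  tally=2, el=36
  tally=4, el=30
  tally=6, el=33
  tally=7, el=14
  tally=8, el=4
  tally=10, el=40
  tally=12, el=38
  tally=13, el=12
  tally=14, el=11

Final answer: 14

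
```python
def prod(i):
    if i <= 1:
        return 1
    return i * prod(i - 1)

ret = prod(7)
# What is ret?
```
Call trace:
prod(i=7)
  prod(i=6)
    prod(i=5)
      prod(i=4)
        prod(i=3)
          prod(i=2)
            prod(i=1)
            -> return 1
          -> return 2
        -> return 6
      -> return 24
    -> return 120
  -> return 720
-> return 5040

Final answer: 5040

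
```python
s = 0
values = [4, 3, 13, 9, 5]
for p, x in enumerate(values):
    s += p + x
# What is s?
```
Trace:
  s=0
  s=4, p=0, x=4
  s=8, p=1, x=3
  s=23, p=2, x=13
  s=35, p=3, x=9
  s=44, p=4, x=5

Final answer: 44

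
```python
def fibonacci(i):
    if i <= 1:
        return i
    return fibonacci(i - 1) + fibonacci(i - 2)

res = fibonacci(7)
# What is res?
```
Call trace (a repeated sub-call is expanded the first time; later identical calls just restate its return value):
fibonacci(i=7)
  fibonacci(i=6)
    fibonacci(i=5)
      fibonacci(i=4)
        fibonacci(i=3)
          fibonacci(i=2)
            fibonacci(i=1)
            -> return 1
            fibonacci(i=0)
            -> return 0
          -> return 1
          fibonacci(i=1)
          -> return 1
        -> return 2
        fibonacci(i=2) -> return 1  (same call as traced above)
      -> return 3
      fibonacci(i=3) -> return 2  (same call as traced above)
    -> return 5
    fibonacci(i=4) -> return 3  (same call as traced above)
  -> return 8
  fibonacci(i=5) -> return 5  (same call as traced above)
-> return 13

Final answer: 13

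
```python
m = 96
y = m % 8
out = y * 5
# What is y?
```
Trace:
  m=96
  m=96, y=0
  m=96, y=0, out=0

Final answer: 0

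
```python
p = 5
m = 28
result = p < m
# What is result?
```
Trace:
  p=5
  p=5, m=28
  p=5, m=28, result=True

Final answer: True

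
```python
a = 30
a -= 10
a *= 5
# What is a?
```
Trace:
  a=30
  a=20
  a=100

Final answer: 100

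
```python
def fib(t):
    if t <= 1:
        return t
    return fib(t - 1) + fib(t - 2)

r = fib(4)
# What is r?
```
Call trace (a repeated sub-call is expanded the first time; later identical calls just restate its return value):
fib(t=4)
  fib(t=3)
    fib(t=2)
      fib(t=1)
      -> return 1
      fib(t=0)
      -> return 0
    -> return 1
    fib(t=1)
    -> return 1
  -> return 2
  fib(t=2) -> return 1  (same call as traced above)
-> return 3

Final answer: 3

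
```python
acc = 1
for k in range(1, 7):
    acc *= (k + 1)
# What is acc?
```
Trace:
  acc=1
  acc=2, k=1
  acc=6, k=2
  acc=24, k=3
  acc=120, k=4
  acc=720, k=5
  acc=5040, k=6

Final answer: 5040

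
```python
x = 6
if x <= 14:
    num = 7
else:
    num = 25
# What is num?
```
Trace:
  x=6
  x=6, num=7

Final answer: 7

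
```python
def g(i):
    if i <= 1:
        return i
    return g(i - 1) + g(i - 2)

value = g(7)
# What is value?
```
Call trace (a repeated sub-call is expanded the first time; later identical calls just restate its return value):
g(i=7)
  g(i=6)
    g(i=5)
      g(i=4)
        g(i=3)
          g(i=2)
            g(i=1)
            -> return 1
            g(i=0)
            -> return 0
          -> return 1
          g(i=1)
          -> return 1
        -> return 2
        g(i=2) -> return 1  (same call as traced above)
      -> return 3
      g(i=3) -> return 2  (same call as traced above)
    -> return 5
    g(i=4) -> return 3  (same call as traced above)
  -> return 8
  g(i=5) -> return 5  (same call as traced above)
-> return 13

Final answer: 13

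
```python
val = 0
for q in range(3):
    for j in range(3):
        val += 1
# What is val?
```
Trace:
  val=0
  val=1, q=0, j=0
  val=2, q=0, j=1
  val=3, q=0, j=2
  val=4, q=1, j=0
  val=5, q=1, j=1
  val=6, q=1, j=2
  val=7, q=2, j=0
  val=8, q=2, j=1
  val=9, q=2, j=2

Final answer: 9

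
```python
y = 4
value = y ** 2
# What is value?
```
Trace:
  y=4
  y=4, value=16

Final answer: 16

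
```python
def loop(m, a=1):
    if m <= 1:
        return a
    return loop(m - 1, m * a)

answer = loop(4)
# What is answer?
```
Call trace:
loop(m=4, a=1)
  loop(m=3, a=4)
    loop(m=2, a=12)
      loop(m=1, a=24)
      -> return 24
    -> return 24
  -> return 24
-> return 24

Final answer: 24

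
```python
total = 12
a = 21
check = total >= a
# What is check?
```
Trace:
  total=12
  total=12, a=21
  total=12, a=21, check=False

Final answer: False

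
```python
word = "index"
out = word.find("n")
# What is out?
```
Trace:
  word='index'
  word='index', out=1

Final answer: 1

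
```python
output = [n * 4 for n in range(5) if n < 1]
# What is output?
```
Trace:
  n=0
  n=1
  n=2
  n=3
  n=4
  output=[0]

Final answer: [0]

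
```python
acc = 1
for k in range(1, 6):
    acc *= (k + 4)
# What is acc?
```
Trace:
  acc=1
  acc=5, k=1
  acc=30, k=2
  acc=210, k=3
  acc=1680, k=4
  acc=15120, k=5

Final answer: 15120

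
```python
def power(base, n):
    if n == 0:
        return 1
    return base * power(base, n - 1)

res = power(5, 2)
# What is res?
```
Call trace:
power(base=5, n=2)
  power(base=5, n=1)
    power(base=5, n=0)
    -> return 1
  -> return 5
-> return 25

Final answer: 25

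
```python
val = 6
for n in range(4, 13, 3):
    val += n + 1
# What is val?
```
Trace:
  val=6
  val=11, n=4
  val=19, n=7
  val=30, n=10

Final answer: 30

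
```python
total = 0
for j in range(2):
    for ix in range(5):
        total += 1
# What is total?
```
Trace:
  total=0
  total=1, j=0, ix=0
  total=2, j=0, ix=1
  total=3, j=0, ix=2
  total=4, j=0, ix=3
  total=5, j=0, ix=4
  total=6, j=1, ix=0
  total=7, j=1, ix=1
  total=8, j=1, ix=2
  total=9, j=1, ix=3
  total=10, j=1, ix=4

Final answer: 10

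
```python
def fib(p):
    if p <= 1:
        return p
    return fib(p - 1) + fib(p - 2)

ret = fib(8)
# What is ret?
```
Call trace (a repeated sub-call is expanded the first time; later identical calls just restate its return value):
fib(p=8)
  fib(p=7)
    fib(p=6)
      fib(p=5)
        fib(p=4)
          fib(p=3)
            fib(p=2)
              fib(p=1)
              -> return 1
              fib(p=0)
              -> return 0
            -> return 1
            fib(p=1)
            -> return 1
          -> return 2
          fib(p=2) -> return 1  (same call as traced above)
        -> return 3
        fib(p=3) -> return 2  (same call as traced above)
      -> return 5
      fib(p=4) -> return 3  (same call as traced above)
    -> return 8
    fib(p=5) -> return 5  (same call as traced above)
  -> return 13
  fib(p=6) -> return 8  (same call as traced above)
-> return 21

Final answer: 21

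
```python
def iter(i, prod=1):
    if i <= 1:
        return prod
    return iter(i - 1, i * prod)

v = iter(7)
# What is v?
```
Call trace:
iter(i=7, prod=1)
  iter(i=6, prod=7)
    iter(i=5, prod=42)
      iter(i=4, prod=210)
        iter(i=3, prod=840)
          iter(i=2, prod=2520)
            iter(i=1, prod=5040)
            -> return 5040
          -> return 5040
        -> return 5040
      -> return 5040
    -> return 5040
  -> return 5040
-> return 5040

Final answer: 5040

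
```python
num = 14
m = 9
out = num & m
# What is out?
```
Trace:
  num=14
  num=14, m=9
  num=14, m=9, out=8

Final answer: 8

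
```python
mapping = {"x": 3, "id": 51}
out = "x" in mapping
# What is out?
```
Trace:
  mapping={'x': 3, 'id': 51}
  mapping={'x': 3, 'id': 51}, out=True

Final answer: True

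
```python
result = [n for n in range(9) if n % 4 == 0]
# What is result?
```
Trace:
  n=0
  n=1
  n=2
  n=3
  n=4
  n=5
  n=6
  n=7
  n=8
  result=[0, 4, 8]

Final answer: [0, 4, 8]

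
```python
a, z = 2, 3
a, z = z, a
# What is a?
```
Trace:
  a=2, z=3
  a=3, z=2

Final answer: 3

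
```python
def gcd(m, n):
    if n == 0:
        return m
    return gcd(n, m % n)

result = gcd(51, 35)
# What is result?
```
Call trace:
gcd(m=51, n=35)
  gcd(m=35, n=16)
    gcd(m=16, n=3)
      gcd(m=3, n=1)
        gcd(m=1, n=0)
        -> return 1
      -> return 1
    -> return 1
  -> return 1
-> return 1

Final answer: 1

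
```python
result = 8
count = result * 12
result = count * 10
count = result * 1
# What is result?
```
Trace:
  result=8
  result=8, count=96
  result=960, count=96
  result=960, count=960

Final answer: 960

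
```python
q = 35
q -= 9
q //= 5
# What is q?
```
Trace:
  q=35
  q=26
  q=5

Final answer: 5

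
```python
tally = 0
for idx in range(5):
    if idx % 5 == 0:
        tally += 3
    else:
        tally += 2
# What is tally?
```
Trace:
  tally=0
  tally=3, idx=0
  tally=5, idx=1
  tally=7, idx=2
  tally=9, idx=3
  tally=11, idx=4

Final answer: 11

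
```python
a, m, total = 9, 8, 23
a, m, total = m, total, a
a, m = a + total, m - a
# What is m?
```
Trace:
  a=9, m=8, total=23
  a=8, m=23, total=9
  a=17, m=15, total=9

Final answer: 15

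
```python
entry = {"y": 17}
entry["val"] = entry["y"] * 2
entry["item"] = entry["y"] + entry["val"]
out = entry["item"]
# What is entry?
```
Trace:
  entry={'y': 17}
  entry={'y': 17, 'val': 34}
  entry={'y': 17, 'val': 34, 'item': 51}
  entry={'y': 17, 'val': 34, 'item': 51}, out=51

Final answer: {'y': 17, 'val': 34, 'item': 51}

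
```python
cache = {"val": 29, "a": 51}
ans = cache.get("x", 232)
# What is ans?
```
Trace:
  cache={'val': 29, 'a': 51}
  cache={'val': 29, 'a': 51}, ans=232

Final answer: 232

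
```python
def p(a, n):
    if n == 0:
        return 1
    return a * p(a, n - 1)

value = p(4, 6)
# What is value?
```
Call trace:
p(a=4, n=6)
  p(a=4, n=5)
    p(a=4, n=4)
      p(a=4, n=3)
        p(a=4, n=2)
          p(a=4, n=1)
            p(a=4, n=0)
            -> return 1
          -> return 4
        -> return 16
      -> return 64
    -> return 256
  -> return 1024
-> return 4096

Final answer: 4096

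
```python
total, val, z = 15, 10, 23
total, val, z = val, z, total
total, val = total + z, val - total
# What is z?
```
Trace:
  total=15, val=10, z=23
  total=10, val=23, z=15
  total=25, val=13, z=15

Final answer: 15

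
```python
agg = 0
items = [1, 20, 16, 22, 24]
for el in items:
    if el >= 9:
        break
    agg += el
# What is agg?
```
Trace:
  agg=0
  agg=1, el=1
  agg=1, el=20

Final answer: 1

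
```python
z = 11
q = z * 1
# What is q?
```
Trace:
  z=11
  z=11, q=11

Final answer: 11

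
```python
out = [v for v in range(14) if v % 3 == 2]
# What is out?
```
Trace:
  v=0
  v=1
  v=2
  v=3
  v=4
  v=5
  v=6
  v=7
  v=8
  v=9
  v=10
  v=11
  v=12
  v=13
  out=[2, 5, 8, 11]

Final answer: [2, 5, 8, 11]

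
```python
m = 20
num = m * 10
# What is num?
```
Trace:
  m=20
  m=20, num=200

Final answer: 200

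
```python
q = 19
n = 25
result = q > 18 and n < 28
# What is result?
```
Trace:
  q=19
  q=19, n=25
  q=19, n=25, result=True

Final answer: True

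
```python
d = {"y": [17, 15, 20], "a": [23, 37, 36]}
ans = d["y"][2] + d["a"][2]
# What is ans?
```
Trace:
  d={'y': [17, 15, 20], 'a': [23, 37, 36]}
  d={'y': [17, 15, 20], 'a': [23, 37, 36]}, ans=56

Final answer: 56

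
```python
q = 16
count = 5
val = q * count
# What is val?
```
Trace:
  q=16
  q=16, count=5
  q=16, count=5, val=80

Final answer: 80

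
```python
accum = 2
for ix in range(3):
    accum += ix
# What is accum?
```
Trace:
  accum=2
  accum=2, ix=0
  accum=3, ix=1
  accum=5, ix=2

Final answer: 5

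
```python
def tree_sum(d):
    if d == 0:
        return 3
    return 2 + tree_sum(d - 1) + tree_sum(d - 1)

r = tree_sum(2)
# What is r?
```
Call trace (a repeated sub-call is expanded the first time; later identical calls just restate its return value):
tree_sum(d=2)
  tree_sum(d=1)
    tree_sum(d=0)
    -> return 3
    tree_sum(d=0)
    -> return 3
  -> return 8
  tree_sum(d=1) -> return 8  (same call as traced above)
-> return 18

Final answer: 18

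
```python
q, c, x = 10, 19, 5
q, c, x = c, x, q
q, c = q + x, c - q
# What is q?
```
Trace:
  q=10, c=19, x=5
  q=19, c=5, x=10
  q=29, c=-14, x=10

Final answer: 29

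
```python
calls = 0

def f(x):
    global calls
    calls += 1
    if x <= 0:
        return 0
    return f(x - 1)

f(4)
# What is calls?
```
Call trace:
f(x=4)
  f(x=3)
    f(x=2)
      f(x=1)
        f(x=0)
        -> return 0
      -> return 0
    -> return 0
  -> return 0
-> return 0

calls is incremented once per call. f is entered once for each x = 4, 3, 2, 1, 0 (the x <= 0 call returns without recursing), i.e. 4 + 1 calls.
calls = 5

Final answer: 5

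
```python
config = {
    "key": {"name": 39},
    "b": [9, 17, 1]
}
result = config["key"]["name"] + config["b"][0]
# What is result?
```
Trace:
  config={'key': {'name': 39}, 'b': [9, 17, 1]}
  config={'key': {'name': 39}, 'b': [9, 17, 1]}, result=48

Final answer: 48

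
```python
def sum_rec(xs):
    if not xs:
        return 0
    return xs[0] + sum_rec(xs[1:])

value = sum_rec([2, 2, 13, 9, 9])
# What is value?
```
Call trace:
sum_rec(xs=[2, 2, 13, 9, 9])
  sum_rec(xs=[2, 13, 9, 9])
    sum_rec(xs=[13, 9, 9])
      sum_rec(xs=[9, 9])
        sum_rec(xs=[9])
          sum_rec(xs=[])
          -> return 0
        -> return 9
      -> return 18
    -> return 31
  -> return 33
-> return 35

Final answer: 35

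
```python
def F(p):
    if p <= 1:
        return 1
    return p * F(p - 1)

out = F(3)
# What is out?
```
Call trace:
F(p=3)
  F(p=2)
    F(p=1)
    -> return 1
  -> return 2
-> return 6

Final answer: 6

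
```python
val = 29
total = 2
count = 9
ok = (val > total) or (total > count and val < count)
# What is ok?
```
Trace:
  val=29
  val=29, total=2
  val=29, total=2, count=9
  val=29, total=2, count=9, ok=True

Final answer: True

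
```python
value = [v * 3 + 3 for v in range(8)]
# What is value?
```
Trace:
  v=0
  v=1
  v=2
  v=3
  v=4
  v=5
  v=6
  v=7
  value=[3, 6, 9, 12, 15, 18, 21, 24]

Final answer: [3, 6, 9, 12, 15, 18, 21, 24]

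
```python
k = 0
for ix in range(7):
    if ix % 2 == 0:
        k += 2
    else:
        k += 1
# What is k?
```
Trace:
  k=0
  k=2, ix=0
  k=3, ix=1
  k=5, ix=2
  k=6, ix=3
  k=8, ix=4
  k=9, ix=5
  k=11, ix=6

Final answer: 11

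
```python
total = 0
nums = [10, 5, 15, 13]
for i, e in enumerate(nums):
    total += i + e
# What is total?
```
Trace:
  total=0
  total=10, i=0, e=10
  total=16, i=1, e=5
  total=33, i=2, e=15
  total=49, i=3, e=13

Final answer: 49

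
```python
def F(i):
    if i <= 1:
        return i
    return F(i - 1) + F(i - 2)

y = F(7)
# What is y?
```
Call trace (a repeated sub-call is expanded the first time; later identical calls just restate its return value):
F(i=7)
  F(i=6)
    F(i=5)
      F(i=4)
        F(i=3)
          F(i=2)
            F(i=1)
            -> return 1
            F(i=0)
            -> return 0
          -> return 1
          F(i=1)
          -> return 1
        -> return 2
        F(i=2) -> return 1  (same call as traced above)
      -> return 3
      F(i=3) -> return 2  (same call as traced above)
    -> return 5
    F(i=4) -> return 3  (same call as traced above)
  -> return 8
  F(i=5) -> return 5  (same call as traced above)
-> return 13

Final answer: 13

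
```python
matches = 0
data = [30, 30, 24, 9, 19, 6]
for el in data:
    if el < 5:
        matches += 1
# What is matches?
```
Trace:
  matches=0
  matches=0, el=30
  matches=0, el=30
  matches=0, el=24
  matches=0, el=9
  matches=0, el=19
  matches=0, el=6

Final answer: 0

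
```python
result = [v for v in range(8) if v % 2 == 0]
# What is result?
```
Trace:
  v=0
  v=1
  v=2
  v=3
  v=4
  v=5
  v=6
  v=7
  result=[0, 2, 4, 6]

Final answer: [0, 2, 4, 6]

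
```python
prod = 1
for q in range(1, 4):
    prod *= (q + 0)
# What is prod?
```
Trace:
  prod=1
  prod=1, q=1
  prod=2, q=2
  prod=6, q=3

Final answer: 6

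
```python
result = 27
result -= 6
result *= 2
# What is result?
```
Trace:
  result=27
  result=21
  result=42

Final answer: 42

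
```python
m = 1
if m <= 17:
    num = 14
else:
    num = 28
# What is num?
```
Trace:
  m=1
  m=1, num=14

Final answer: 14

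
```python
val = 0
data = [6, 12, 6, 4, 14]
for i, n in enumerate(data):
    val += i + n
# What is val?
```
Trace:
  val=0
  val=6, i=0, n=6
  val=19, i=1, n=12
  val=27, i=2, n=6
  val=34, i=3, n=4
  val=52, i=4, n=14

Final answer: 52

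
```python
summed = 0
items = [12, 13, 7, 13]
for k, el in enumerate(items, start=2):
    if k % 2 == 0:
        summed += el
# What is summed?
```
Trace:
  summed=0
  summed=12, k=2, el=12
  summed=12, k=3, el=13
  summed=19, k=4, el=7
  summed=19, k=5, el=13

Final answer: 19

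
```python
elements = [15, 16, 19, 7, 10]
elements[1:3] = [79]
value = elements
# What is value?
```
Trace:
  elements=[15, 16, 19, 7, 10]
  elements=[15, 79, 7, 10]
  elements=[15, 79, 7, 10], value=[15, 79, 7, 10]

Final answer: [15, 79, 7, 10]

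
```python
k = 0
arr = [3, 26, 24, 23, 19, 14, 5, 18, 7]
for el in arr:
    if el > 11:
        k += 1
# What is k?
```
Trace:
  k=0
  k=0, el=3
  k=1, el=26
  k=2, el=24
  k=3, el=23
  k=4, el=19
  k=5, el=14
  k=5, el=5
  k=6, el=18
  k=6, el=7

Final answer: 6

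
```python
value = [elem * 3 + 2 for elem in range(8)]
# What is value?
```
Trace:
  elem=0
  elem=1
  elem=2
  elem=3
  elem=4
  elem=5
  elem=6
  elem=7
  value=[2, 5, 8, 11, 14, 17, 20, 23]

Final answer: [2, 5, 8, 11, 14, 17, 20, 23]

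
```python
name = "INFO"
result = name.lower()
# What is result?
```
Trace:
  name='INFO'
  name='INFO', result='info'

Final answer: 'info'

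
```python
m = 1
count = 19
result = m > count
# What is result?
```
Trace:
  m=1
  m=1, count=19
  m=1, count=19, result=False

Final answer: False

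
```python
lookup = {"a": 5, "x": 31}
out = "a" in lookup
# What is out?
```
Trace:
  lookup={'a': 5, 'x': 31}
  lookup={'a': 5, 'x': 31}, out=True

Final answer: True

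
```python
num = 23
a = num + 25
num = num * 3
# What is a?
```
Trace:
  num=23
  num=23, a=48
  num=69, a=48

Final answer: 48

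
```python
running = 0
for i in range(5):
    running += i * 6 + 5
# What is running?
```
Trace:
  running=0
  running=5, i=0
  running=16, i=1
  running=33, i=2
  running=56, i=3
  running=85, i=4

Final answer: 85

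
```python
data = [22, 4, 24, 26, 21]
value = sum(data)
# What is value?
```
Trace:
  data=[22, 4, 24, 26, 21]
  data=[22, 4, 24, 26, 21], value=97

Final answer: 97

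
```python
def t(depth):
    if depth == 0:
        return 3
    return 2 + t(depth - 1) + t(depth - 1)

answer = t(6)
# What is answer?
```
Call trace (a repeated sub-call is expanded the first time; later identical calls just restate its return value):
t(depth=6)
  t(depth=5)
    t(depth=4)
      t(depth=3)
        t(depth=2)
          t(depth=1)
            t(depth=0)
            -> return 3
            t(depth=0)
            -> return 3
          -> return 8
          t(depth=1) -> return 8  (same call as traced above)
        -> return 18
        t(depth=2) -> return 18  (same call as traced above)
      -> return 38
      t(depth=3) -> return 38  (same call as traced above)
    -> return 78
    t(depth=4) -> return 78  (same call as traced above)
  -> return 158
  t(depth=5) -> return 158  (same call as traced above)
-> return 318

Final answer: 318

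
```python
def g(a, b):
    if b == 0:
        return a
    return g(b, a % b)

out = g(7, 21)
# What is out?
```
Call trace:
g(a=7, b=21)
  g(a=21, b=7)
    g(a=7, b=0)
    -> return 7
  -> return 7
-> return 7

Final answer: 7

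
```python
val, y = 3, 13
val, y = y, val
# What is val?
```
Trace:
  val=3, y=13
  val=13, y=3

Final answer: 13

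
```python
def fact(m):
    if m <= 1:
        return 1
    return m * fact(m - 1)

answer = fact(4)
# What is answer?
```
Call trace:
fact(m=4)
  fact(m=3)
    fact(m=2)
      fact(m=1)
      -> return 1
    -> return 2
  -> return 6
-> return 24

Final answer: 24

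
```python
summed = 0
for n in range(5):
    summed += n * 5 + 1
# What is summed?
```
Trace:
  summed=0
  summed=1, n=0
  summed=7, n=1
  summed=18, n=2
  summed=34, n=3
  summed=55, n=4

Final answer: 55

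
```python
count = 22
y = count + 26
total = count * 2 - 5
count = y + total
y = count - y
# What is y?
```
Trace:
  count=22
  count=22, y=48
  count=22, y=48, total=39
  count=87, y=48, total=39
  count=87, y=39, total=39

Final answer: 39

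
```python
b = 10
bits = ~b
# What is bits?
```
Trace:
  b=10
  b=10, bits=-11

Final answer: -11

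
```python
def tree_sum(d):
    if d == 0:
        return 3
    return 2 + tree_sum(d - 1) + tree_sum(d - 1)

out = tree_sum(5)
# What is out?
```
Call trace (a repeated sub-call is expanded the first time; later identical calls just restate its return value):
tree_sum(d=5)
  tree_sum(d=4)
    tree_sum(d=3)
      tree_sum(d=2)
        tree_sum(d=1)
          tree_sum(d=0)
          -> return 3
          tree_sum(d=0)
          -> return 3
        -> return 8
        tree_sum(d=1) -> return 8  (same call as traced above)
      -> return 18
      tree_sum(d=2) -> return 18  (same call as traced above)
    -> return 38
    tree_sum(d=3) -> return 38  (same call as traced above)
  -> return 78
  tree_sum(d=4) -> return 78  (same call as traced above)
-> return 158

Final answer: 158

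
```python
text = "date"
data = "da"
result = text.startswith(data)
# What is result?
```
Trace:
  text='date'
  text='date', data='da'
  text='date', data='da', result=True

Final answer: True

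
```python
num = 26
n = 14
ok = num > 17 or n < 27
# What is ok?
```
Trace:
  num=26
  num=26, n=14
  num=26, n=14, ok=True

Final answer: True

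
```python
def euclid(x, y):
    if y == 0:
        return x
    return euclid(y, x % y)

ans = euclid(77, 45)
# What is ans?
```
Call trace:
euclid(x=77, y=45)
  euclid(x=45, y=32)
    euclid(x=32, y=13)
      euclid(x=13, y=6)
        euclid(x=6, y=1)
          euclid(x=1, y=0)
          -> return 1
        -> return 1
      -> return 1
    -> return 1
  -> return 1
-> return 1

Final answer: 1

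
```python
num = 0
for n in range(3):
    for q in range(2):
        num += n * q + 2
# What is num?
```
Trace:
  num=0
  num=2, n=0, q=0
  num=4, n=0, q=1
  num=6, n=1, q=0
  num=9, n=1, q=1
  num=11, n=2, q=0
  num=15, n=2, q=1

Final answer: 15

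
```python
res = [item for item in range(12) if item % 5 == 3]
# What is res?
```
Trace:
  item=0
  item=1
  item=2
  item=3
  item=4
  item=5
  item=6
  item=7
  item=8
  item=9
  item=10
  item=11
  res=[3, 8]

Final answer: [3, 8]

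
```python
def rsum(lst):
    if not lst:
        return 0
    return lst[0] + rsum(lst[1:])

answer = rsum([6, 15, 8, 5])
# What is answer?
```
Call trace:
rsum(lst=[6, 15, 8, 5])
  rsum(lst=[15, 8, 5])
    rsum(lst=[8, 5])
      rsum(lst=[5])
        rsum(lst=[])
        -> return 0
      -> return 5
    -> return 13
  -> return 28
-> return 34

Final answer: 34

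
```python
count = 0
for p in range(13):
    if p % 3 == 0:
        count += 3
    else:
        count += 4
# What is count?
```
Trace:
  count=0
  count=3, p=0
  count=7, p=1
  count=11, p=2
  count=14, p=3
  count=18, p=4
  count=22, p=5
  count=25, p=6
  count=29, p=7
  count=33, p=8
  count=36, p=9
  count=40, p=10
  count=44, p=11
  count=47, p=12

Final answer: 47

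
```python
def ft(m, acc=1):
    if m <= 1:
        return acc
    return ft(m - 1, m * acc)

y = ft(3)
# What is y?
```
Call trace:
ft(m=3, acc=1)
  ft(m=2, acc=3)
    ft(m=1, acc=6)
    -> return 6
  -> return 6
-> return 6

Final answer: 6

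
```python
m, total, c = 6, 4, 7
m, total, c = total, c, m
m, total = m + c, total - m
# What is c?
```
Trace:
  m=6, total=4, c=7
  m=4, total=7, c=6
  m=10, total=3, c=6

Final answer: 6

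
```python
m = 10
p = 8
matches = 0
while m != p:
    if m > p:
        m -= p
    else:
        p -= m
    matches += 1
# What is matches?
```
Trace:
  m=10
  m=10, p=8
  m=10, p=8, matches=0
  m=2, p=8, matches=1
  m=2, p=6, matches=2
  m=2, p=4, matches=3
  m=2, p=2, matches=4

Final answer: 4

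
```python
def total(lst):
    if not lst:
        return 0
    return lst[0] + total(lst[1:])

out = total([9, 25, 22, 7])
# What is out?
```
Call trace:
total(lst=[9, 25, 22, 7])
  total(lst=[25, 22, 7])
    total(lst=[22, 7])
      total(lst=[7])
        total(lst=[])
        -> return 0
      -> return 7
    -> return 29
  -> return 54
-> return 63

Final answer: 63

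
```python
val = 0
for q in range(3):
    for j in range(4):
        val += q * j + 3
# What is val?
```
Trace:
  val=0
  val=3, q=0, j=0
  val=6, q=0, j=1
  val=9, q=0, j=2
  val=12, q=0, j=3
  val=15, q=1, j=0
  val=19, q=1, j=1
  val=24, q=1, j=2
  val=30, q=1, j=3
  val=33, q=2, j=0
  val=38, q=2, j=1
  val=45, q=2, j=2
  val=54, q=2, j=3

Final answer: 54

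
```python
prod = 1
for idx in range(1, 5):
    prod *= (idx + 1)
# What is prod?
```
Trace:
  prod=1
  prod=2, idx=1
  prod=6, idx=2
  prod=24, idx=3
  prod=120, idx=4

Final answer: 120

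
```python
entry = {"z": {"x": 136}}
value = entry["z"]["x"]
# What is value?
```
Trace:
  entry={'z': {'x': 136}}
  entry={'z': {'x': 136}}, value=136

Final answer: 136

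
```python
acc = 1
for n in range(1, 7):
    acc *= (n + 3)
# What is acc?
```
Trace:
  acc=1
  acc=4, n=1
  acc=20, n=2
  acc=120, n=3
  acc=840, n=4
  acc=6720, n=5
  acc=60480, n=6

Final answer: 60480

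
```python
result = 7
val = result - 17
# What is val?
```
Trace:
  result=7
  result=7, val=-10

Final answer: -10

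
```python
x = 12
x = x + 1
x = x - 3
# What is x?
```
Trace:
  x=12
  x=13
  x=10

Final answer: 10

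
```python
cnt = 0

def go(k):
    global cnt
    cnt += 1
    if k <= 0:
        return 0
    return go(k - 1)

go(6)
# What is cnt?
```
Call trace:
go(k=6)
  go(k=5)
    go(k=4)
      go(k=3)
        go(k=2)
          go(k=1)
            go(k=0)
            -> return 0
          -> return 0
        -> return 0
      -> return 0
    -> return 0
  -> return 0
-> return 0

cnt is incremented once per call. go is entered once for each k = 6, 5, 4, 3, 2, 1, 0 (the k <= 0 call returns without recursing), i.e. 6 + 1 calls.
cnt = 7

Final answer: 7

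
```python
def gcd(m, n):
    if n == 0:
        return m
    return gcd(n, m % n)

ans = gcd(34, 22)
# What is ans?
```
Call trace:
gcd(m=34, n=22)
  gcd(m=22, n=12)
    gcd(m=12, n=10)
      gcd(m=10, n=2)
        gcd(m=2, n=0)
        -> return 2
      -> return 2
    -> return 2
  -> return 2
-> return 2

Final answer: 2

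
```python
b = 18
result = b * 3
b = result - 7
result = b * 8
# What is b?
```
Trace:
  b=18
  b=18, result=54
  b=47, result=54
  b=47, result=376

Final answer: 47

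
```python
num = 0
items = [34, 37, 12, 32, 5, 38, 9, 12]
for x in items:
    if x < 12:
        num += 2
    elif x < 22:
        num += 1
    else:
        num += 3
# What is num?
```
Trace:
  num=0
  num=3, x=34
  num=6, x=37
  num=7, x=12
  num=10, x=32
  num=12, x=5
  num=15, x=38
  num=17, x=9
  num=18, x=12

Final answer: 18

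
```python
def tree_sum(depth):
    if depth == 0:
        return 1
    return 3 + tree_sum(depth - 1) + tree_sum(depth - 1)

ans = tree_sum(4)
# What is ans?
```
Call trace (a repeated sub-call is expanded the first time; later identical calls just restate its return value):
tree_sum(depth=4)
  tree_sum(depth=3)
    tree_sum(depth=2)
      tree_sum(depth=1)
        tree_sum(depth=0)
        -> return 1
        tree_sum(depth=0)
        -> return 1
      -> return 5
      tree_sum(depth=1) -> return 5  (same call as traced above)
    -> return 13
    tree_sum(depth=2) -> return 13  (same call as traced above)
  -> return 29
  tree_sum(depth=3) -> return 29  (same call as traced above)
-> return 61

Final answer: 61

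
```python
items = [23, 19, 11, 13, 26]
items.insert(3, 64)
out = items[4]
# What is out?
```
Trace:
  items=[23, 19, 11, 13, 26]
  items=[23, 19, 11, 64, 13, 26]
  items=[23, 19, 11, 64, 13, 26], out=13

Final answer: 13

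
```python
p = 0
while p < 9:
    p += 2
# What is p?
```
Trace:
  p=0
  p=2
  p=4
  p=6
  p=8
  p=10

Final answer: 10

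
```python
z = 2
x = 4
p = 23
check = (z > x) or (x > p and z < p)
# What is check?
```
Trace:
  z=2
  z=2, x=4
  z=2, x=4, p=23
  z=2, x=4, p=23, check=False

Final answer: False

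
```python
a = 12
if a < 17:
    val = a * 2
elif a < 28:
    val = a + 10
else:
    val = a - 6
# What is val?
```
Trace:
  a=12
  a=12, val=24

Final answer: 24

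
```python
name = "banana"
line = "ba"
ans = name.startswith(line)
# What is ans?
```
Trace:
  name='banana'
  name='banana', line='ba'
  name='banana', line='ba', ans=True

Final answer: True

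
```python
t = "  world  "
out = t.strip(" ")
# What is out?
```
Trace:
  t='  world  '
  t='  world  ', out='world'

Final answer: 'world'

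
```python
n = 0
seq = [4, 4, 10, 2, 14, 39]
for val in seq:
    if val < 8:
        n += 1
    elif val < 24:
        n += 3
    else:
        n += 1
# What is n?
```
Trace:
  n=0
  n=1, val=4
  n=2, val=4
  n=5, val=10
  n=6, val=2
  n=9, val=14
  n=10, val=39

Final answer: 10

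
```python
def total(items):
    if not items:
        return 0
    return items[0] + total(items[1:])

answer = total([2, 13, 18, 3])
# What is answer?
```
Call trace:
total(items=[2, 13, 18, 3])
  total(items=[13, 18, 3])
    total(items=[18, 3])
      total(items=[3])
        total(items=[])
        -> return 0
      -> return 3
    -> return 21
  -> return 34
-> return 36

Final answer: 36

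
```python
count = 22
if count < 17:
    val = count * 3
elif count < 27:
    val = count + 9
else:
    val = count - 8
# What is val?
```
Trace:
  count=22
  count=22, val=31

Final answer: 31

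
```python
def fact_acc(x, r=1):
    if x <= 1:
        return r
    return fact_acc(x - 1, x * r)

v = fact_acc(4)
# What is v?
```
Call trace:
fact_acc(x=4, r=1)
  fact_acc(x=3, r=4)
    fact_acc(x=2, r=12)
      fact_acc(x=1, r=24)
      -> return 24
    -> return 24
  -> return 24
-> return 24

Final answer: 24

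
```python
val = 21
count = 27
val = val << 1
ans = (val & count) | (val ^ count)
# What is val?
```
Trace:
  val=21
  val=21, count=27
  val=42, count=27
  val=42, count=27, ans=59

Final answer: 42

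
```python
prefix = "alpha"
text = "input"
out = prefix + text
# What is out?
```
Trace:
  prefix='alpha'
  prefix='alpha', text='input'
  prefix='alpha', text='input', out='alphainput'

Final answer: 'alphainput'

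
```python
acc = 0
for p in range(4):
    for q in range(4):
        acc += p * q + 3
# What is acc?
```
Trace:
  acc=0
  acc=3, p=0, q=0
  acc=6, p=0, q=1
  acc=9, p=0, q=2
  acc=12, p=0, q=3
  acc=15, p=1, q=0
  acc=19, p=1, q=1
  acc=24, p=1, q=2
  acc=30, p=1, q=3
  acc=33, p=2, q=0
  acc=38, p=2, q=1
  acc=45, p=2, q=2
  acc=54, p=2, q=3
  acc=57, p=3, q=0
  acc=63, p=3, q=1
  acc=72, p=3, q=2
  acc=84, p=3, q=3

Final answer: 84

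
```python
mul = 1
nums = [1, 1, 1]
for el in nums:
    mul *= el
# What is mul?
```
Trace:
  mul=1
  mul=1, el=1
  mul=1, el=1
  mul=1, el=1

Final answer: 1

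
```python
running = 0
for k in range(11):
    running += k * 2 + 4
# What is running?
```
Trace:
  running=0
  running=4, k=0
  running=10, k=1
  running=18, k=2
  running=28, k=3
  running=40, k=4
  running=54, k=5
  running=70, k=6
  running=88, k=7
  running=108, k=8
  running=130, k=9
  running=154, k=10

Final answer: 154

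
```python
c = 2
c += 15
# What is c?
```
Trace:
  c=2
  c=17

Final answer: 17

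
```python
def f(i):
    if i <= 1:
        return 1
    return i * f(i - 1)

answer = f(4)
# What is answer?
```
Call trace:
f(i=4)
  f(i=3)
    f(i=2)
      f(i=1)
      -> return 1
    -> return 2
  -> return 6
-> return 24

Final answer: 24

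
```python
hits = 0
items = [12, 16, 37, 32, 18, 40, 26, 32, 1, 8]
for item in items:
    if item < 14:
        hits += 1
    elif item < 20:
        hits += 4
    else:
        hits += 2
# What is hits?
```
Trace:
  hits=0
  hits=1, item=12
  hits=5, item=16
  hits=7, item=37
  hits=9, item=32
  hits=13, item=18
  hits=15, item=40
  hits=17, item=26
  hits=19, item=32
  hits=20, item=1
  hits=21, item=8

Final answer: 21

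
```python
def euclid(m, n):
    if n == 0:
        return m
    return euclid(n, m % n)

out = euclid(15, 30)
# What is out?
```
Call trace:
euclid(m=15, n=30)
  euclid(m=30, n=15)
    euclid(m=15, n=0)
    -> return 15
  -> return 15
-> return 15

Final answer: 15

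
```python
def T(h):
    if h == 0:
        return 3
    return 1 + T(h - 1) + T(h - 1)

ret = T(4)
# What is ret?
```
Call trace (a repeated sub-call is expanded the first time; later identical calls just restate its return value):
T(h=4)
  T(h=3)
    T(h=2)
      T(h=1)
        T(h=0)
        -> return 3
        T(h=0)
        -> return 3
      -> return 7
      T(h=1) -> return 7  (same call as traced above)
    -> return 15
    T(h=2) -> return 15  (same call as traced above)
  -> return 31
  T(h=3) -> return 31  (same call as traced above)
-> return 63

Final answer: 63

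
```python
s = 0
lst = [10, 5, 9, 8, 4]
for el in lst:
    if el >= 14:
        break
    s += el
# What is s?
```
Trace:
  s=0
  s=10, el=10
  s=15, el=5
  s=24, el=9
  s=32, el=8
  s=36, el=4

Final answer: 36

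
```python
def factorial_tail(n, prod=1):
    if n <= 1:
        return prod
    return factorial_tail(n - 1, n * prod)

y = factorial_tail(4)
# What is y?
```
Call trace:
factorial_tail(n=4, prod=1)
  factorial_tail(n=3, prod=4)
    factorial_tail(n=2, prod=12)
      factorial_tail(n=1, prod=24)
      -> return 24
    -> return 24
  -> return 24
-> return 24

Final answer: 24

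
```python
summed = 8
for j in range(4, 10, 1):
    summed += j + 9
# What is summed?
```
Trace:
  summed=8
  summed=21, j=4
  summed=35, j=5
  summed=50, j=6
  summed=66, j=7
  summed=83, j=8
  summed=101, j=9

Final answer: 101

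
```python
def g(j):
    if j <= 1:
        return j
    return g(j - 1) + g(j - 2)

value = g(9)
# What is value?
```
Call trace (a repeated sub-call is expanded the first time; later identical calls just restate its return value):
g(j=9)
  g(j=8)
    g(j=7)
      g(j=6)
        g(j=5)
          g(j=4)
            g(j=3)
              g(j=2)
                g(j=1)
                -> return 1
                g(j=0)
                -> return 0
              -> return 1
              g(j=1)
              -> return 1
            -> return 2
            g(j=2) -> return 1  (same call as traced above)
          -> return 3
          g(j=3) -> return 2  (same call as traced above)
        -> return 5
        g(j=4) -> return 3  (same call as traced above)
      -> return 8
      g(j=5) -> return 5  (same call as traced above)
    -> return 13
    g(j=6) -> return 8  (same call as traced above)
  -> return 21
  g(j=7) -> return 13  (same call as traced above)
-> return 34

Final answer: 34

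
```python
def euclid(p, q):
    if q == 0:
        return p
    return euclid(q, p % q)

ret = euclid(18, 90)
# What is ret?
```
Call trace:
euclid(p=18, q=90)
  euclid(p=90, q=18)
    euclid(p=18, q=0)
    -> return 18
  -> return 18
-> return 18

Final answer: 18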